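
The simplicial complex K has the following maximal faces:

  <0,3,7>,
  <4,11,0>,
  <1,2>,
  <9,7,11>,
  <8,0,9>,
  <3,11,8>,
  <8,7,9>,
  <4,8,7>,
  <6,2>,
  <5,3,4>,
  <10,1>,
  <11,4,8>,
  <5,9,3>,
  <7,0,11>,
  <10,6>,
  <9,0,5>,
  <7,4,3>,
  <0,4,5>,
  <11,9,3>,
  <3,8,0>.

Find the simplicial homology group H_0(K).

Take the total order 0 < 1 < 2 < 3 < 4 < 5 < 6 < 7 < 8 < 9 < 10 < 11 on the vertex set. Then K (dimension 2) consists of the simplices:

  0-simplices (12): [0], [1], [2], [3], [4], [5], [6], [7], [8], [9], [10], [11]
  1-simplices (28): (28 of them)
  2-simplices (16): [0,3,7], [0,3,8], [0,4,5], [0,4,11], [0,5,9], [0,7,11], [0,8,9], [3,4,5], [3,4,7], [3,5,9], [3,8,11], [3,9,11], [4,7,8], [4,8,11], [7,8,9], [7,9,11]

giving chain groups C_0 ≅ Z^12, C_1 ≅ Z^28, C_2 ≅ Z^16.

Boundary ∂_1: C_1 → C_0 is given by ∂[p,q] = [q] − [p]. For instance
  ∂[8,11] = [11] − [8].
As a 12×28 matrix over Z this has rank 10, with invariant factors (1,1,1,1,1,1,1,1,1,1).

The boundary map ∂_2: C_2 → C_1 maps a triangle to the signed sum of its edges. For instance
  ∂[3,8,11] = [8,11] − [3,11] + [3,8],
  ∂[0,5,9] = [5,9] − [0,9] + [0,5].
The 28×16 boundary matrix has rank 15 and Smith normal form diag(1,1,1,1,1,1,1,1,1,1,1,1,1,1,1).

From H_k ≅ ker(∂_k) / im(∂_{k+1}) we obtain:

  H_0: rank C_0 − rank ∂_1 = 12 − 10 = 2, and the invariant factors of ∂_1 are all 1, so H_0 ≅ Z^2.

(K is a triangulation of the disjoint union of the circle S^1 and the torus T^2.)

H_0 = Z^2.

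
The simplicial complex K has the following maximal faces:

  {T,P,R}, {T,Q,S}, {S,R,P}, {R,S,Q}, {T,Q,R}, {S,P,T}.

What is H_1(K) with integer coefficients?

H_1 = 0.

Take the total order P < Q < R < S < T on the vertex set. Then K (dimension 2) consists of the simplices:

  0-simplices (5): P, Q, R, S, T
  1-simplices (9): PR, PS, PT, QR, QS, QT, RS, RT, ST
  2-simplices (6): PRS, PRT, PST, QRS, QRT, QST

giving chain groups C_0 ≅ Z^5, C_1 ≅ Z^9, C_2 ≅ Z^6.

The boundary map ∂_1: C_1 → C_0 is given by ∂[p,q] = [q] − [p]. For instance
  ∂QR = R − Q.
This gives a 5×9 integer matrix of rank 4; reducing to Smith normal form yields diagonal entries (1,1,1,1).

Boundary ∂_2: C_2 → C_1 maps a triangle to the signed sum of its edges. For instance
  ∂QRT = RT − QT + QR,
  ∂PRS = RS − PS + PR.
This gives a 9×6 integer matrix of rank 5; reducing to Smith normal form yields diagonal entries (1,1,1,1,1).

From H_k ≅ ker(∂_k) / im(∂_{k+1}) we obtain:

  H_1: rank ker ∂_1 − rank ∂_2 = (9 − 4) − 5 = 0, and the invariant factors of ∂_2 are all 1, so H_1 ≅ 0.

(K is a triangulation of the 2-sphere S^2.)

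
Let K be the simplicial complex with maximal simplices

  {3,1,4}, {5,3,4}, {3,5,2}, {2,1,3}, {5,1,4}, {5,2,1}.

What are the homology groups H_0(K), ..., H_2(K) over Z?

H_0 = Z,  H_1 = 0,  H_2 = Z.

K has 5 vertices, 9 edges, 6 triangles.
rank ∂_0 = 0, rank ∂_1 = 4 ⇒ b_0 = 5 − 0 − 4 = 1; all invariant factors of ∂_1 are 1 so no torsion. So H_0 = Z.
rank ∂_1 = 4, rank ∂_2 = 5 ⇒ b_1 = 9 − 4 − 5 = 0; all invariant factors of ∂_2 are 1 so no torsion. So H_1 = 0.
rank ∂_2 = 5, rank ∂_3 = 0 ⇒ b_2 = 6 − 5 − 0 = 1. So H_2 = Z.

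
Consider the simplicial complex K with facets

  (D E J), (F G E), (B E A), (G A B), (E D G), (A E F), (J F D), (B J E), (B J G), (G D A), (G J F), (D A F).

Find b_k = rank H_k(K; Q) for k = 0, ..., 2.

b_0 = 1, b_1 = 0, b_2 = 0.

Order the vertices as A < B < D < E < F < G < J. Listing each simplex with vertices in this order, K has dimension 2 with simplices:

  0-simplices (7): A, B, D, E, F, G, J
  1-simplices (18): AB, AD, AE, AF, AG, BE, BG, BJ, DE, DF, DG, DJ, EF, EG, EJ, FG, FJ, GJ
  2-simplices (12): ABE, ABG, ADF, ADG, AEF, BEJ, BGJ, DEG, DEJ, DFJ, EFG, FGJ

Hence C_0 ≅ Z^7, C_1 ≅ Z^18, C_2 ≅ Z^12.

∂_1: C_1 → C_0 is given by ∂[p,q] = [q] − [p].
The 7×18 boundary matrix has rank 6 and Smith normal form diag(1,1,1,1,1,1).

Boundary ∂_2: C_2 → C_1 acts by ∂[p,q,r] = [q,r] − [p,r] + [p,q]. For instance
  ∂EFG = FG − EG + EF,
  ∂FGJ = GJ − FJ + FG.
This gives a 18×12 integer matrix of rank 12; reducing to Smith normal form yields diagonal entries (1,1,1,1,1,1,1,1,1,1,1,2).

Reading off H_k = ker ∂_k / im ∂_{k+1}:

  H_0: rank C_0 − rank ∂_1 = 7 − 6 = 1, and the invariant factors of ∂_1 are all 1, so H_0 ≅ Z.
  H_1: rank ker ∂_1 − rank ∂_2 = (18 − 6) − 12 = 0, and ∂_2 has invariant factor 2 > 1, so H_1 ≅ Z/2Z.
  H_2: rank ker ∂_2 − rank ∂_3 = (12 − 12) − 0 = 0, and there is no ∂_3, so H_2 ≅ 0.

Hence the Betti numbers are b_0 = 1, b_1 = 0, b_2 = 0.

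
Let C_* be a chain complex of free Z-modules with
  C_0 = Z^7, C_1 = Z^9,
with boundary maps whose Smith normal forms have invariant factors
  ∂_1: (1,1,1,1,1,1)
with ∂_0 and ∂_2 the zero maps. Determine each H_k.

H_0 ≅ Z,  H_1 ≅ Z^3.

H_0: b_0 = 7 − 0 − 6 = 1; torsion from ∂_1 factors > 1: none. So H_0 ≅ Z.
H_1: b_1 = 9 − 6 − 0 = 3; torsion from ∂_2 factors > 1: none. So H_1 ≅ Z^3.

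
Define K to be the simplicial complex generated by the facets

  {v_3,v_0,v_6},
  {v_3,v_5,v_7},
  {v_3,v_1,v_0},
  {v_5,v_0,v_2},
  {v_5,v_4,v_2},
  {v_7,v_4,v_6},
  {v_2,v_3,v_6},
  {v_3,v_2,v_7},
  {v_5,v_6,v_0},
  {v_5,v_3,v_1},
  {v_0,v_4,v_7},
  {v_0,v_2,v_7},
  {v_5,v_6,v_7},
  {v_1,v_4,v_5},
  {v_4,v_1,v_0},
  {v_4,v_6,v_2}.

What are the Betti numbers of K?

b_0 = 1, b_1 = 2, b_2 = 1.

K has 8 vertices, 24 edges, 16 triangles.
rank ∂_0 = 0, rank ∂_1 = 7 ⇒ b_0 = 8 − 0 − 7 = 1; all invariant factors of ∂_1 are 1 so no torsion. So H_0 = Z.
rank ∂_1 = 7, rank ∂_2 = 15 ⇒ b_1 = 24 − 7 − 15 = 2; all invariant factors of ∂_2 are 1 so no torsion. So H_1 = Z^2.
rank ∂_2 = 15, rank ∂_3 = 0 ⇒ b_2 = 16 − 15 − 0 = 1. So H_2 = Z.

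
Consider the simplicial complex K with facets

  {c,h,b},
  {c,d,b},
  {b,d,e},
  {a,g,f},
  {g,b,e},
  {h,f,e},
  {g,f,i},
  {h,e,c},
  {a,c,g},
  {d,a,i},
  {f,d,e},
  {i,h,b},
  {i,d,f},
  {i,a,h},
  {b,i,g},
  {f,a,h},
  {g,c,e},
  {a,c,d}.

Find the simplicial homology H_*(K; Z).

H_0 = Z,  H_1 = Z ⊕ Z/2,  H_2 = 0.

We work with the vertex ordering a < b < c < d < e < f < g < h < i. The simplices of K, each written with vertices in increasing order, are:

  0-simplices (9): a, b, c, d, e, f, g, h, i
  1-simplices (27): ac, ad, af, ag, ah, ai, bc, bd, be, bg, bh, bi, cd, ce, cg, ch, de, df, di, ef, eg, eh, fg, fh, fi, gi, hi
  2-simplices (18): acd, acg, adi, afg, afh, ahi, bcd, bch, bde, beg, bgi, bhi, ceg, ceh, def, dfi, efh, fgi

Hence C_0 ≅ Z^9, C_1 ≅ Z^27, C_2 ≅ Z^18.

∂_1: C_1 → C_0 is given by ∂[p,q] = [q] − [p]. For instance
  ∂ef = f − e.
The 9×27 boundary matrix has rank 8 and Smith normal form diag(1,1,1,1,1,1,1,1).

Boundary ∂_2: C_2 → C_1 sends each 2-simplex [p,q,r] to [q,r] − [p,r] + [p,q]. For instance
  ∂bde = de − be + bd,
  ∂bhi = hi − bi + bh.
As a 27×18 matrix over Z this has rank 18, with invariant factors (1,1,1,1,1,1,1,1,1,1,1,1,1,1,1,1,1,2).

From H_k ≅ ker(∂_k) / im(∂_{k+1}) we obtain:

  H_0: rank C_0 − rank ∂_1 = 9 − 8 = 1, and the invariant factors of ∂_1 are all 1, so H_0 ≅ Z.
  H_1: rank ker ∂_1 − rank ∂_2 = (27 − 8) − 18 = 1, and ∂_2 has invariant factor 2 > 1, so H_1 ≅ Z ⊕ Z/2.
  H_2: rank ker ∂_2 − rank ∂_3 = (18 − 18) − 0 = 0, and there is no ∂_3, so H_2 ≅ 0.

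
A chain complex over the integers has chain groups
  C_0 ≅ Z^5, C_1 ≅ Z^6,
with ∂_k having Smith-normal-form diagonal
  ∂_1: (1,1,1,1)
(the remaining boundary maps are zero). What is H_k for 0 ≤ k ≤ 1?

H_0 ≅ Z,  H_1 ≅ Z^2.

H_0: b_0 = 5 − 0 − 4 = 1; torsion from ∂_1 factors > 1: none. So H_0 ≅ Z.
H_1: b_1 = 6 − 4 − 0 = 2; torsion from ∂_2 factors > 1: none. So H_1 ≅ Z^2.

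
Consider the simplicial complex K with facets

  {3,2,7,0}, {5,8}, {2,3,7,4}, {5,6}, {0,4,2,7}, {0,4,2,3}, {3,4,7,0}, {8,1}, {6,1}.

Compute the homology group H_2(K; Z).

H_2 = 0.

Order the vertices as 0 < 1 < 2 < 3 < 4 < 5 < 6 < 7 < 8. Listing each simplex with vertices in this order, K has dimension 3 with simplices:

  0-simplices (9): [0], [1], [2], [3], [4], [5], [6], [7], [8]
  1-simplices (14): [0,2], [0,3], [0,4], [0,7], [1,6], [1,8], [2,3], [2,4], [2,7], [3,4], [3,7], [4,7], [5,6], [5,8]
  2-simplices (10): [0,2,3], [0,2,4], [0,2,7], [0,3,4], [0,3,7], [0,4,7], [2,3,4], [2,3,7], [2,4,7], [3,4,7]
  3-simplices (5): [0,2,3,4], [0,2,3,7], [0,2,4,7], [0,3,4,7], [2,3,4,7]

Hence C_0 ≅ Z^9, C_1 ≅ Z^14, C_2 ≅ Z^10, C_3 ≅ Z^5.

Boundary ∂_1: C_1 → C_0 is given by ∂[p,q] = [q] − [p]. For instance
  ∂[0,4] = [4] − [0].
As a 9×14 matrix over Z this has rank 7, with invariant factors (1,1,1,1,1,1,1).

∂_2: C_2 → C_1 acts by ∂[p,q,r] = [q,r] − [p,r] + [p,q]. For instance
  ∂[0,4,7] = [4,7] − [0,7] + [0,4],
  ∂[0,2,3] = [2,3] − [0,3] + [0,2].
As a 14×10 matrix over Z this has rank 6, with invariant factors (1,1,1,1,1,1).

Boundary ∂_3: C_3 → C_2 sends each 3-simplex σ to the alternating sum Σ_i (−1)^i (σ with its i-th vertex removed). For instance
  ∂[0,3,4,7] = [3,4,7] − [0,4,7] + [0,3,7] − [0,3,4],
  ∂[0,2,3,7] = [2,3,7] − [0,3,7] + [0,2,7] − [0,2,3].
As a 10×5 matrix over Z this has rank 4, with invariant factors (1,1,1,1).

From H_k ≅ ker(∂_k) / im(∂_{k+1}) we obtain:

  H_2: rank ker ∂_2 − rank ∂_3 = (10 − 6) − 4 = 0, and the invariant factors of ∂_3 are all 1, so H_2 ≅ 0.

(K is a triangulation of the disjoint union of the circle S^1 and the 3-sphere S^3.)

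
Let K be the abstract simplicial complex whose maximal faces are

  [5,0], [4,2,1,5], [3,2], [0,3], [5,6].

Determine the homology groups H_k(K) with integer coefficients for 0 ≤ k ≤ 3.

H_0 ≅ Z,  H_1 ≅ Z,  H_2 = 0,  H_3 = 0.

Take the total order 0 < 1 < 2 < 3 < 4 < 5 < 6 on the vertex set. Then K (dimension 3) consists of the simplices:

  0-simplices (7): [0], [1], [2], [3], [4], [5], [6]
  1-simplices (10): [0,3], [0,5], [1,2], [1,4], [1,5], [2,3], [2,4], [2,5], [4,5], [5,6]
  2-simplices (4): [1,2,4], [1,2,5], [1,4,5], [2,4,5]
  3-simplices (1): [1,2,4,5]

Hence C_0 ≅ Z^7, C_1 ≅ Z^10, C_2 ≅ Z^4, C_3 ≅ Z^1.

Boundary ∂_1: C_1 → C_0 is given by ∂[p,q] = [q] − [p].
The resulting 7×10 matrix has rank 6, and its Smith normal form has invariant factors (1,1,1,1,1,1).

The boundary map ∂_2: C_2 → C_1 maps a triangle to the signed sum of its edges. For instance
  ∂[1,4,5] = [4,5] − [1,5] + [1,4],
  ∂[1,2,5] = [2,5] − [1,5] + [1,2].
The 10×4 boundary matrix has rank 3 and Smith normal form diag(1,1,1).

Boundary ∂_3: C_3 → C_2 sends each 3-simplex σ to the alternating sum Σ_i (−1)^i (σ with its i-th vertex removed). For instance
  ∂[1,2,4,5] = [2,4,5] − [1,4,5] + [1,2,5] − [1,2,4].
The 4×1 boundary matrix has rank 1 and Smith normal form diag(1).

From H_k ≅ ker(∂_k) / im(∂_{k+1}) we obtain:

  H_0: rank C_0 − rank ∂_1 = 7 − 6 = 1, and the invariant factors of ∂_1 are all 1, so H_0 ≅ Z.
  H_1: rank ker ∂_1 − rank ∂_2 = (10 − 6) − 3 = 1, and the invariant factors of ∂_2 are all 1, so H_1 ≅ Z.
  H_2: rank ker ∂_2 − rank ∂_3 = (4 − 3) − 1 = 0, and the invariant factors of ∂_3 are all 1, so H_2 ≅ 0.
  H_3: rank ker ∂_3 − rank ∂_4 = (1 − 1) − 0 = 0, and there is no ∂_4, so H_3 ≅ 0.

As a check, the Euler characteristic is 7 − 10 + 4 − 1 = 0, which agrees with 1 − 1 + 0 − 0 = 0.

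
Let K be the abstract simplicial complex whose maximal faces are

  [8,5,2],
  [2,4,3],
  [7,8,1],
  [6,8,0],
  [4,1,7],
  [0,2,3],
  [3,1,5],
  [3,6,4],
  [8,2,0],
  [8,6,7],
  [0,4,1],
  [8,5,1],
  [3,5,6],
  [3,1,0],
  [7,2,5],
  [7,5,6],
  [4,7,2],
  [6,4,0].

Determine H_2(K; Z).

H_2 ≅ 0.

Fix the vertex order 0 < 1 < 2 < 3 < 4 < 5 < 6 < 7 < 8 and write every simplex with vertices in increasing order. Then dim K = 2 and the simplices of K are:

  0-simplices (9): [0], [1], [2], [3], [4], [5], [6], [7], [8]
  1-simplices (27): (27 of them)
  2-simplices (18): [0,1,3], [0,1,4], [0,2,3], [0,2,8], [0,4,6], [0,6,8], [1,3,5], [1,4,7], [1,5,8], [1,7,8], [2,3,4], [2,4,7], [2,5,7], [2,5,8], [3,4,6], [3,5,6], [5,6,7], [6,7,8]

Hence C_0 ≅ Z^9, C_1 ≅ Z^27, C_2 ≅ Z^18.

The boundary map ∂_1: C_1 → C_0 is given by ∂[p,q] = [q] − [p]. For instance
  ∂[1,5] = [5] − [1].
This gives a 9×27 integer matrix of rank 8; reducing to Smith normal form yields diagonal entries (1,1,1,1,1,1,1,1).

The boundary map ∂_2: C_2 → C_1 sends each 2-simplex [p,q,r] to [q,r] − [p,r] + [p,q]. For instance
  ∂[3,4,6] = [4,6] − [3,6] + [3,4],
  ∂[1,7,8] = [7,8] − [1,8] + [1,7].
The resulting 27×18 matrix has rank 18, and its Smith normal form has invariant factors (1,1,1,1,1,1,1,1,1,1,1,1,1,1,1,1,1,2).

Reading off H_k = ker ∂_k / im ∂_{k+1}:

  H_2: rank ker ∂_2 − rank ∂_3 = (18 − 18) − 0 = 0, and there is no ∂_3, so H_2 ≅ 0.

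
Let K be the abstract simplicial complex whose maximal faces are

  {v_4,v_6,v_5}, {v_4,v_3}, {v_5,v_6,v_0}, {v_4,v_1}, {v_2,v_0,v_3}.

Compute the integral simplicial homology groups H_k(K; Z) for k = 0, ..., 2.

H_0 = Z,  H_1 = Z,  H_2 = 0.

Order the vertices as v_0 < v_1 < v_2 < v_3 < v_4 < v_5 < v_6. Listing each simplex with vertices in this order, K has dimension 2 with simplices:

  0-simplices (7): [v_0], [v_1], [v_2], [v_3], [v_4], [v_5], [v_6]
  1-simplices (10): [v_0,v_2], [v_0,v_3], [v_0,v_5], [v_0,v_6], [v_1,v_4], [v_2,v_3], [v_3,v_4], [v_4,v_5], [v_4,v_6], [v_5,v_6]
  2-simplices (3): [v_0,v_2,v_3], [v_0,v_5,v_6], [v_4,v_5,v_6]

so the chain groups are C_0 ≅ Z^7, C_1 ≅ Z^10, C_2 ≅ Z^3.

∂_1: C_1 → C_0 maps an edge to its endpoints' difference, ∂[p,q] = q − p.
The resulting 7×10 matrix has rank 6, and its Smith normal form has invariant factors (1,1,1,1,1,1).

The boundary map ∂_2: C_2 → C_1 sends each 2-simplex [p,q,r] to [q,r] − [p,r] + [p,q]. For instance
  ∂[v_0,v_2,v_3] = [v_2,v_3] − [v_0,v_3] + [v_0,v_2],
  ∂[v_0,v_5,v_6] = [v_5,v_6] − [v_0,v_6] + [v_0,v_5].
As a 10×3 matrix over Z this has rank 3, with invariant factors (1,1,1).

Computing H_k = (kernel of ∂_k) / (image of ∂_{k+1}):

  H_0: rank C_0 − rank ∂_1 = 7 − 6 = 1, and the invariant factors of ∂_1 are all 1, so H_0 = Z.
  H_1: rank ker ∂_1 − rank ∂_2 = (10 − 6) − 3 = 1, and the invariant factors of ∂_2 are all 1, so H_1 = Z.
  H_2: rank ker ∂_2 − rank ∂_3 = (3 − 3) − 0 = 0, and there is no ∂_3, so H_2 = 0.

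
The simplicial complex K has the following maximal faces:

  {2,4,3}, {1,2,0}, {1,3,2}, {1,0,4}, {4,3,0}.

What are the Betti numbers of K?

b_0 = 1, b_1 = 1, b_2 = 0.

Fix the vertex order 0 < 1 < 2 < 3 < 4 and write every simplex with vertices in increasing order. Then dim K = 2 and the simplices of K are:

  0-simplices (5): [0], [1], [2], [3], [4]
  1-simplices (10): [0,1], [0,2], [0,3], [0,4], [1,2], [1,3], [1,4], [2,3], [2,4], [3,4]
  2-simplices (5): [0,1,2], [0,1,4], [0,3,4], [1,2,3], [2,3,4]

so the chain groups are C_0 ≅ Z^5, C_1 ≅ Z^10, C_2 ≅ Z^5.

∂_1: C_1 → C_0 sends each edge [p,q] (with p < q) to q − p.
As a 5×10 matrix over Z this has rank 4, with invariant factors (1,1,1,1).

The boundary map ∂_2: C_2 → C_1 acts by ∂[p,q,r] = [q,r] − [p,r] + [p,q]. For instance
  ∂[2,3,4] = [3,4] − [2,4] + [2,3],
  ∂[0,3,4] = [3,4] − [0,4] + [0,3].
This gives a 10×5 integer matrix of rank 5; reducing to Smith normal form yields diagonal entries (1,1,1,1,1).

Now H_k = ker ∂_k / im ∂_{k+1}, so:

  H_0: rank C_0 − rank ∂_1 = 5 − 4 = 1, and the invariant factors of ∂_1 are all 1, so H_0 ≅ Z.
  H_1: rank ker ∂_1 − rank ∂_2 = (10 − 4) − 5 = 1, and the invariant factors of ∂_2 are all 1, so H_1 ≅ Z.
  H_2: rank ker ∂_2 − rank ∂_3 = (5 − 5) − 0 = 0, and there is no ∂_3, so H_2 ≅ 0.

Hence the Betti numbers are b_0 = 1, b_1 = 1, b_2 = 0.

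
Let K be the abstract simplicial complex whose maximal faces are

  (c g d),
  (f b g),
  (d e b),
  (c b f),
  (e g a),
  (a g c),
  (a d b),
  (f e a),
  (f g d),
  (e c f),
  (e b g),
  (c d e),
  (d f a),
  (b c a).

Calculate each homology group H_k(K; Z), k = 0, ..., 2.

Take the total order a < b < c < d < e < f < g on the vertex set. Then K (dimension 2) consists of the simplices:

  0-simplices (7): a, b, c, d, e, f, g
  1-simplices (21): ab, ac, ad, ae, af, ag, bc, bd, be, bf, bg, cd, ce, cf, cg, de, df, dg, ef, eg, fg
  2-simplices (14): abc, abd, acg, adf, aef, aeg, bcf, bde, beg, bfg, cde, cdg, cef, dfg

Hence C_0 ≅ Z^7, C_1 ≅ Z^21, C_2 ≅ Z^14.

∂_1: C_1 → C_0 is given by ∂[p,q] = [q] − [p]. For instance
  ∂bf = f − b.
The resulting 7×21 matrix has rank 6, and its Smith normal form has invariant factors (1,1,1,1,1,1).

The boundary map ∂_2: C_2 → C_1 maps a triangle to the signed sum of its edges. For instance
  ∂bcf = cf − bf + bc,
  ∂adf = df − af + ad.
The 21×14 boundary matrix has rank 13 and Smith normal form diag(1,1,1,1,1,1,1,1,1,1,1,1,1).

From H_k ≅ ker(∂_k) / im(∂_{k+1}) we obtain:

  H_0: rank C_0 − rank ∂_1 = 7 − 6 = 1, and the invariant factors of ∂_1 are all 1, so H_0 ≅ Z.
  H_1: rank ker ∂_1 − rank ∂_2 = (21 − 6) − 13 = 2, and the invariant factors of ∂_2 are all 1, so H_1 ≅ Z^2.
  H_2: rank ker ∂_2 − rank ∂_3 = (14 − 13) − 0 = 1, and there is no ∂_3, so H_2 ≅ Z.

As a check, the Euler characteristic is 7 − 21 + 14 = 0, which agrees with 1 − 2 + 1 = 0.

H_0 = Z,  H_1 = Z^2,  H_2 = Z.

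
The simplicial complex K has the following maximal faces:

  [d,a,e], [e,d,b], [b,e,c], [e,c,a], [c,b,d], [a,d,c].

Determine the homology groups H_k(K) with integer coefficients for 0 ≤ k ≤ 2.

H_0 = Z,  H_1 = 0,  H_2 = Z.

Order the vertices as a < b < c < d < e. Listing each simplex with vertices in this order, K has dimension 2 with simplices:

  0-simplices (5): a, b, c, d, e
  1-simplices (9): ac, ad, ae, bc, bd, be, cd, ce, de
  2-simplices (6): acd, ace, ade, bcd, bce, bde

Hence C_0 ≅ Z^5, C_1 ≅ Z^9, C_2 ≅ Z^6.

∂_1: C_1 → C_0 maps an edge to its endpoints' difference, ∂[p,q] = q − p.
The 5×9 boundary matrix has rank 4 and Smith normal form diag(1,1,1,1).

∂_2: C_2 → C_1 acts by ∂[p,q,r] = [q,r] − [p,r] + [p,q]. For instance
  ∂bce = ce − be + bc,
  ∂bde = de − be + bd.
As a 9×6 matrix over Z this has rank 5, with invariant factors (1,1,1,1,1).

Computing H_k = (kernel of ∂_k) / (image of ∂_{k+1}):

  H_0: rank C_0 − rank ∂_1 = 5 − 4 = 1, and the invariant factors of ∂_1 are all 1, so H_0 ≅ Z.
  H_1: rank ker ∂_1 − rank ∂_2 = (9 − 4) − 5 = 0, and the invariant factors of ∂_2 are all 1, so H_1 ≅ 0.
  H_2: rank ker ∂_2 − rank ∂_3 = (6 − 5) − 0 = 1, and there is no ∂_3, so H_2 ≅ Z.

(K is a triangulation of the 2-sphere S^2.)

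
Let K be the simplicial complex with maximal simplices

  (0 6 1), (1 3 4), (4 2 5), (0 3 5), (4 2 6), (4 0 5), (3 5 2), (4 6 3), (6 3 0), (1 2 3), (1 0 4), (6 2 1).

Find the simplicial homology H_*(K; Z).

We work with the vertex ordering 0 < 1 < 2 < 3 < 4 < 5 < 6. The simplices of K, each written with vertices in increasing order, are:

  0-simplices (7): [0], [1], [2], [3], [4], [5], [6]
  1-simplices (18): [0,1], [0,3], [0,4], [0,5], [0,6], [1,2], [1,3], [1,4], [1,6], [2,3], [2,4], [2,5], [2,6], [3,4], [3,5], [3,6], [4,5], [4,6]
  2-simplices (12): [0,1,4], [0,1,6], [0,3,5], [0,3,6], [0,4,5], [1,2,3], [1,2,6], [1,3,4], [2,3,5], [2,4,5], [2,4,6], [3,4,6]

giving chain groups C_0 ≅ Z^7, C_1 ≅ Z^18, C_2 ≅ Z^12.

∂_1: C_1 → C_0 is given by ∂[p,q] = [q] − [p].
This gives a 7×18 integer matrix of rank 6; reducing to Smith normal form yields diagonal entries (1,1,1,1,1,1).

Boundary ∂_2: C_2 → C_1 acts by ∂[p,q,r] = [q,r] − [p,r] + [p,q]. For instance
  ∂[0,4,5] = [4,5] − [0,5] + [0,4],
  ∂[3,4,6] = [4,6] − [3,6] + [3,4].
The resulting 18×12 matrix has rank 12, and its Smith normal form has invariant factors (1,1,1,1,1,1,1,1,1,1,1,2).

Reading off H_k = ker ∂_k / im ∂_{k+1}:

  H_0: rank C_0 − rank ∂_1 = 7 − 6 = 1, and the invariant factors of ∂_1 are all 1, so H_0 = Z.
  H_1: rank ker ∂_1 − rank ∂_2 = (18 − 6) − 12 = 0, and ∂_2 has invariant factor 2 > 1, so H_1 = Z_2.
  H_2: rank ker ∂_2 − rank ∂_3 = (12 − 12) − 0 = 0, and there is no ∂_3, so H_2 = 0.

As a check, the Euler characteristic is 7 − 18 + 12 = 1, which agrees with 1 − 0 + 0 = 1.
(K is a triangulation of the real projective plane RP^2.)

H_0 ≅ Z,  H_1 ≅ Z_2,  H_2 = 0.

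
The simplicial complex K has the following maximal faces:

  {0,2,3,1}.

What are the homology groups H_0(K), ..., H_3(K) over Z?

We work with the vertex ordering 0 < 1 < 2 < 3. The simplices of K, each written with vertices in increasing order, are:

  0-simplices (4): [0], [1], [2], [3]
  1-simplices (6): [0,1], [0,2], [0,3], [1,2], [1,3], [2,3]
  2-simplices (4): [0,1,2], [0,1,3], [0,2,3], [1,2,3]
  3-simplices (1): [0,1,2,3]

so the chain groups are C_0 ≅ Z^4, C_1 ≅ Z^6, C_2 ≅ Z^4, C_3 ≅ Z^1.

∂_1: C_1 → C_0 maps an edge to its endpoints' difference, ∂[p,q] = q − p.
The 4×6 boundary matrix has rank 3 and Smith normal form diag(1,1,1).

Boundary ∂_2: C_2 → C_1 sends each 2-simplex [p,q,r] to [q,r] − [p,r] + [p,q]. For instance
  ∂[0,1,2] = [1,2] − [0,2] + [0,1],
  ∂[1,2,3] = [2,3] − [1,3] + [1,2].
This gives a 6×4 integer matrix of rank 3; reducing to Smith normal form yields diagonal entries (1,1,1).

The boundary map ∂_3: C_3 → C_2 sends each 3-simplex σ to the alternating sum Σ_i (−1)^i (σ with its i-th vertex removed). For instance
  ∂[0,1,2,3] = [1,2,3] − [0,2,3] + [0,1,3] − [0,1,2].
As a 4×1 matrix over Z this has rank 1, with invariant factors (1).

Reading off H_k = ker ∂_k / im ∂_{k+1}:

  H_0: rank C_0 − rank ∂_1 = 4 − 3 = 1, and the invariant factors of ∂_1 are all 1, so H_0 = Z.
  H_1: rank ker ∂_1 − rank ∂_2 = (6 − 3) − 3 = 0, and the invariant factors of ∂_2 are all 1, so H_1 = 0.
  H_2: rank ker ∂_2 − rank ∂_3 = (4 − 3) − 1 = 0, and the invariant factors of ∂_3 are all 1, so H_2 = 0.
  H_3: rank ker ∂_3 − rank ∂_4 = (1 − 1) − 0 = 0, and there is no ∂_4, so H_3 = 0.

H_0 = Z,  H_1 = 0,  H_2 = 0,  H_3 = 0.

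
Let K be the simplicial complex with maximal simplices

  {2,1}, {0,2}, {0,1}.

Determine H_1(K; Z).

H_1 ≅ Z.

Fix the vertex order 0 < 1 < 2 and write every simplex with vertices in increasing order. Then dim K = 1 and the simplices of K are:

  0-simplices (3): [0], [1], [2]
  1-simplices (3): [0,1], [0,2], [1,2]

Hence C_0 ≅ Z^3, C_1 ≅ Z^3.

The boundary map ∂_1: C_1 → C_0 maps an edge to its endpoints' difference, ∂[p,q] = q − p. For instance
  ∂[1,2] = [2] − [1].
The resulting 3×3 matrix has rank 2, and its Smith normal form has invariant factors (1,1).

Reading off H_k = ker ∂_k / im ∂_{k+1}:

  H_1: rank ker ∂_1 − rank ∂_2 = (3 − 2) − 0 = 1, and there is no ∂_2, so H_1 = Z.

(K is a triangulation of the circle S^1.)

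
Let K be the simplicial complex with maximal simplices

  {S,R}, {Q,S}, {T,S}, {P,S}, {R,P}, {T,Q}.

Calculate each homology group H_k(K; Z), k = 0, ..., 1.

H_0 = Z,  H_1 = Z^2.

Take the total order P < Q < R < S < T on the vertex set. Then K (dimension 1) consists of the simplices:

  0-simplices (5): P, Q, R, S, T
  1-simplices (6): PR, PS, QS, QT, RS, ST

Hence C_0 ≅ Z^5, C_1 ≅ Z^6.

The boundary map ∂_1: C_1 → C_0 is given by ∂[p,q] = [q] − [p]. For instance
  ∂PS = S − P.
As a 5×6 matrix over Z this has rank 4, with invariant factors (1,1,1,1).

From H_k ≅ ker(∂_k) / im(∂_{k+1}) we obtain:

  H_0: rank C_0 − rank ∂_1 = 5 − 4 = 1, and the invariant factors of ∂_1 are all 1, so H_0 ≅ Z.
  H_1: rank ker ∂_1 − rank ∂_2 = (6 − 4) − 0 = 2, and there is no ∂_2, so H_1 ≅ Z^2.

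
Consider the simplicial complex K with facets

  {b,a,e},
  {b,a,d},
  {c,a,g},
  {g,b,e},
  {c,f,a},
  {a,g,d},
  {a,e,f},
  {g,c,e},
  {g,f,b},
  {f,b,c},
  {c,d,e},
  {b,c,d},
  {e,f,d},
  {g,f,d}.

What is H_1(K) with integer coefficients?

H_1 ≅ Z^2.

We work with the vertex ordering a < b < c < d < e < f < g. The simplices of K, each written with vertices in increasing order, are:

  0-simplices (7): a, b, c, d, e, f, g
  1-simplices (21): ab, ac, ad, ae, af, ag, bc, bd, be, bf, bg, cd, ce, cf, cg, de, df, dg, ef, eg, fg
  2-simplices (14): abd, abe, acf, acg, adg, aef, bcd, bcf, beg, bfg, cde, ceg, def, dfg

Hence C_0 ≅ Z^7, C_1 ≅ Z^21, C_2 ≅ Z^14.

∂_1: C_1 → C_0 sends each edge [p,q] (with p < q) to q − p.
The 7×21 boundary matrix has rank 6 and Smith normal form diag(1,1,1,1,1,1).

The boundary map ∂_2: C_2 → C_1 acts by ∂[p,q,r] = [q,r] − [p,r] + [p,q]. For instance
  ∂bcf = cf − bf + bc,
  ∂ceg = eg − cg + ce.
The resulting 21×14 matrix has rank 13, and its Smith normal form has invariant factors (1,1,1,1,1,1,1,1,1,1,1,1,1).

Computing H_k = (kernel of ∂_k) / (image of ∂_{k+1}):

  H_1: rank ker ∂_1 − rank ∂_2 = (21 − 6) − 13 = 2, and the invariant factors of ∂_2 are all 1, so H_1 = Z^2.

(K is a triangulation of the torus T^2.)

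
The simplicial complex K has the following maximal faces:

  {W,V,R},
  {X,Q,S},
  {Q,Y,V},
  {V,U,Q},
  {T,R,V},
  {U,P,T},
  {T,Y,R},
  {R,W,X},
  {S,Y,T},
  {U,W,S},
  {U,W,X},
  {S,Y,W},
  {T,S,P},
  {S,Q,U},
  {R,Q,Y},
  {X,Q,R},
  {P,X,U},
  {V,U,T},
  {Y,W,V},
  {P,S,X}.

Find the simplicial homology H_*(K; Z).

Fix the vertex order P < Q < R < S < T < U < V < W < X < Y and write every simplex with vertices in increasing order. Then dim K = 2 and the simplices of K are:

  0-simplices (10): P, Q, R, S, T, U, V, W, X, Y
  1-simplices (30): PS, PT, PU, PX, QR, QS, QU, QV, QX, QY, RT, RV, RW, RX, RY, ST, SU, SW, SX, SY, TU, TV, TY, UV, UW, UX, VW, VY, WX, WY
  2-simplices (20): PST, PSX, PTU, PUX, QRX, QRY, QSU, QSX, QUV, QVY, RTV, RTY, RVW, RWX, STY, SUW, SWY, TUV, UWX, VWY

so the chain groups are C_0 ≅ Z^10, C_1 ≅ Z^30, C_2 ≅ Z^20.

The boundary map ∂_1: C_1 → C_0 sends each edge [p,q] (with p < q) to q − p. For instance
  ∂PT = T − P.
As a 10×30 matrix over Z this has rank 9, with invariant factors (1,1,1,1,1,1,1,1,1).

∂_2: C_2 → C_1 acts by ∂[p,q,r] = [q,r] − [p,r] + [p,q]. For instance
  ∂RTY = TY − RY + RT,
  ∂PSX = SX − PX + PS.
As a 30×20 matrix over Z this has rank 20, with invariant factors (1,1,1,1,1,1,1,1,1,1,1,1,1,1,1,1,1,1,1,2).

From H_k ≅ ker(∂_k) / im(∂_{k+1}) we obtain:

  H_0: rank C_0 − rank ∂_1 = 10 − 9 = 1, and the invariant factors of ∂_1 are all 1, so H_0 ≅ Z.
  H_1: rank ker ∂_1 − rank ∂_2 = (30 − 9) − 20 = 1, and ∂_2 has invariant factor 2 > 1, so H_1 ≅ Z ⊕ Z/2.
  H_2: rank ker ∂_2 − rank ∂_3 = (20 − 20) − 0 = 0, and there is no ∂_3, so H_2 ≅ 0.

As a check, the Euler characteristic is 10 − 30 + 20 = 0, which agrees with 1 − 1 + 0 = 0.
(K is a triangulation of the Klein bottle.)

H_0 ≅ Z,  H_1 ≅ Z ⊕ Z/2,  H_2 = 0.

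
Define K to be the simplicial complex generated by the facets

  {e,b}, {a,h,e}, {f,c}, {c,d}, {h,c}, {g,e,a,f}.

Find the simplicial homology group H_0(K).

H_0 ≅ Z.

Take the total order a < b < c < d < e < f < g < h on the vertex set. Then K (dimension 3) consists of the simplices:

  0-simplices (8): a, b, c, d, e, f, g, h
  1-simplices (12): ae, af, ag, ah, be, cd, cf, ch, ef, eg, eh, fg
  2-simplices (5): aef, aeg, aeh, afg, efg
  3-simplices (1): aefg

Hence C_0 ≅ Z^8, C_1 ≅ Z^12, C_2 ≅ Z^5, C_3 ≅ Z^1.

∂_1: C_1 → C_0 maps an edge to its endpoints' difference, ∂[p,q] = q − p.
This gives a 8×12 integer matrix of rank 7; reducing to Smith normal form yields diagonal entries (1,1,1,1,1,1,1).

Boundary ∂_2: C_2 → C_1 acts by ∂[p,q,r] = [q,r] − [p,r] + [p,q]. For instance
  ∂aeh = eh − ah + ae,
  ∂afg = fg − ag + af.
This gives a 12×5 integer matrix of rank 4; reducing to Smith normal form yields diagonal entries (1,1,1,1).

Boundary ∂_3: C_3 → C_2 sends each 3-simplex σ to the alternating sum Σ_i (−1)^i (σ with its i-th vertex removed). For instance
  ∂aefg = efg − afg + aeg − aef.
The resulting 5×1 matrix has rank 1, and its Smith normal form has invariant factors (1).

From H_k ≅ ker(∂_k) / im(∂_{k+1}) we obtain:

  H_0: rank C_0 − rank ∂_1 = 8 − 7 = 1, and the invariant factors of ∂_1 are all 1, so H_0 = Z.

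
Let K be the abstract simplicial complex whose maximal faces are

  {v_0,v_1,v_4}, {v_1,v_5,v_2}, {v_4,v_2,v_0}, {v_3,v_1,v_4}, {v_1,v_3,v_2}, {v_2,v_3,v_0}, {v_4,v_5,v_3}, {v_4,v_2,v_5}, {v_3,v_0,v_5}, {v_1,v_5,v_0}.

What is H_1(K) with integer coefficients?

K has 6 vertices, 15 edges, 10 triangles.
rank ∂_1 = 5, rank ∂_2 = 10 ⇒ b_1 = 15 − 5 − 10 = 0; ∂_2 has invariant factor(s) [2] giving torsion. So H_1 = Z_2.

H_1 ≅ Z_2.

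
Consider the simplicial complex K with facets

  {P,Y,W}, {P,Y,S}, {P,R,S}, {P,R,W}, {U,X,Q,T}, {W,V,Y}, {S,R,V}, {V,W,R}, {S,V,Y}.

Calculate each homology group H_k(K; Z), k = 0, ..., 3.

Order the vertices as P < Q < R < S < T < U < V < W < X < Y. Listing each simplex with vertices in this order, K has dimension 3 with simplices:

  0-simplices (10): P, Q, R, S, T, U, V, W, X, Y
  1-simplices (18): PR, PS, PW, PY, QT, QU, QX, RS, RV, RW, SV, SY, TU, TX, UX, VW, VY, WY
  2-simplices (12): PRS, PRW, PSY, PWY, QTU, QTX, QUX, RSV, RVW, SVY, TUX, VWY
  3-simplices (1): QTUX

so the chain groups are C_0 ≅ Z^10, C_1 ≅ Z^18, C_2 ≅ Z^12, C_3 ≅ Z^1.

Boundary ∂_1: C_1 → C_0 is given by ∂[p,q] = [q] − [p]. For instance
  ∂VW = W − V.
This gives a 10×18 integer matrix of rank 8; reducing to Smith normal form yields diagonal entries (1,1,1,1,1,1,1,1).

The boundary map ∂_2: C_2 → C_1 sends each 2-simplex [p,q,r] to [q,r] − [p,r] + [p,q]. For instance
  ∂PRW = RW − PW + PR,
  ∂VWY = WY − VY + VW.
This gives a 18×12 integer matrix of rank 10; reducing to Smith normal form yields diagonal entries (1,1,1,1,1,1,1,1,1,1).

The boundary map ∂_3: C_3 → C_2 sends each 3-simplex σ to the alternating sum Σ_i (−1)^i (σ with its i-th vertex removed). For instance
  ∂QTUX = TUX − QUX + QTX − QTU.
This gives a 12×1 integer matrix of rank 1; reducing to Smith normal form yields diagonal entries (1).

Reading off H_k = ker ∂_k / im ∂_{k+1}:

  H_0: rank C_0 − rank ∂_1 = 10 − 8 = 2, and the invariant factors of ∂_1 are all 1, so H_0 ≅ Z^2.
  H_1: rank ker ∂_1 − rank ∂_2 = (18 − 8) − 10 = 0, and the invariant factors of ∂_2 are all 1, so H_1 ≅ 0.
  H_2: rank ker ∂_2 − rank ∂_3 = (12 − 10) − 1 = 1, and the invariant factors of ∂_3 are all 1, so H_2 ≅ Z.
  H_3: rank ker ∂_3 − rank ∂_4 = (1 − 1) − 0 = 0, and there is no ∂_4, so H_3 ≅ 0.

As a check, the Euler characteristic is 10 − 18 + 12 − 1 = 3, which agrees with 2 − 0 + 1 − 0 = 3.

H_0 = Z^2,  H_1 = 0,  H_2 = Z,  H_3 = 0.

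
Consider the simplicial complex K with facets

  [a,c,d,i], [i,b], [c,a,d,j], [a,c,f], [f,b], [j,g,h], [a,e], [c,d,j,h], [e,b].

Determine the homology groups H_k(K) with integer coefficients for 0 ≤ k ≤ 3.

Fix the vertex order a < b < c < d < e < f < g < h < i < j and write every simplex with vertices in increasing order. Then dim K = 3 and the simplices of K are:

  0-simplices (10): a, b, c, d, e, f, g, h, i, j
  1-simplices (20): ac, ad, ae, af, ai, aj, be, bf, bi, cd, cf, ch, ci, cj, dh, di, dj, gh, gj, hj
  2-simplices (12): acd, acf, aci, acj, adi, adj, cdh, cdi, cdj, chj, dhj, ghj
  3-simplices (3): acdi, acdj, cdhj

Hence C_0 ≅ Z^10, C_1 ≅ Z^20, C_2 ≅ Z^12, C_3 ≅ Z^3.

∂_1: C_1 → C_0 maps an edge to its endpoints' difference, ∂[p,q] = q − p. For instance
  ∂cj = j − c.
This gives a 10×20 integer matrix of rank 9; reducing to Smith normal form yields diagonal entries (1,1,1,1,1,1,1,1,1).

The boundary map ∂_2: C_2 → C_1 acts by ∂[p,q,r] = [q,r] − [p,r] + [p,q]. For instance
  ∂cdj = dj − cj + cd,
  ∂cdi = di − ci + cd.
The resulting 20×12 matrix has rank 9, and its Smith normal form has invariant factors (1,1,1,1,1,1,1,1,1).

∂_3: C_3 → C_2 sends each 3-simplex σ to the alternating sum Σ_i (−1)^i (σ with its i-th vertex removed). For instance
  ∂acdj = cdj − adj + acj − acd,
  ∂acdi = cdi − adi + aci − acd.
The resulting 12×3 matrix has rank 3, and its Smith normal form has invariant factors (1,1,1).

From H_k ≅ ker(∂_k) / im(∂_{k+1}) we obtain:

  H_0: rank C_0 − rank ∂_1 = 10 − 9 = 1, and the invariant factors of ∂_1 are all 1, so H_0 = Z.
  H_1: rank ker ∂_1 − rank ∂_2 = (20 − 9) − 9 = 2, and the invariant factors of ∂_2 are all 1, so H_1 = Z^2.
  H_2: rank ker ∂_2 − rank ∂_3 = (12 − 9) − 3 = 0, and the invariant factors of ∂_3 are all 1, so H_2 = 0.
  H_3: rank ker ∂_3 − rank ∂_4 = (3 − 3) − 0 = 0, and there is no ∂_4, so H_3 = 0.

As a check, the Euler characteristic is 10 − 20 + 12 − 3 = -1, which agrees with 1 − 2 + 0 − 0 = -1.

H_0 = Z,  H_1 = Z^2,  H_2 = 0,  H_3 = 0.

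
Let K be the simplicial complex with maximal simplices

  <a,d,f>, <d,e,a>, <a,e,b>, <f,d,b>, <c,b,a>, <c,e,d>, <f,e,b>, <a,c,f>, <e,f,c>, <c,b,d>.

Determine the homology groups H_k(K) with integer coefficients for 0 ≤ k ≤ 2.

H_0 ≅ Z,  H_1 ≅ Z/2,  H_2 = 0.

We work with the vertex ordering a < b < c < d < e < f. The simplices of K, each written with vertices in increasing order, are:

  0-simplices (6): a, b, c, d, e, f
  1-simplices (15): ab, ac, ad, ae, af, bc, bd, be, bf, cd, ce, cf, de, df, ef
  2-simplices (10): abc, abe, acf, ade, adf, bcd, bdf, bef, cde, cef

Hence C_0 ≅ Z^6, C_1 ≅ Z^15, C_2 ≅ Z^10.

The boundary map ∂_1: C_1 → C_0 maps an edge to its endpoints' difference, ∂[p,q] = q − p.
This gives a 6×15 integer matrix of rank 5; reducing to Smith normal form yields diagonal entries (1,1,1,1,1).

∂_2: C_2 → C_1 maps a triangle to the signed sum of its edges. For instance
  ∂bcd = cd − bd + bc,
  ∂abe = be − ae + ab.
The 15×10 boundary matrix has rank 10 and Smith normal form diag(1,1,1,1,1,1,1,1,1,2).

From H_k ≅ ker(∂_k) / im(∂_{k+1}) we obtain:

  H_0: rank C_0 − rank ∂_1 = 6 − 5 = 1, and the invariant factors of ∂_1 are all 1, so H_0 = Z.
  H_1: rank ker ∂_1 − rank ∂_2 = (15 − 5) − 10 = 0, and ∂_2 has invariant factor 2 > 1, so H_1 = Z/2.
  H_2: rank ker ∂_2 − rank ∂_3 = (10 − 10) − 0 = 0, and there is no ∂_3, so H_2 = 0.

As a check, the Euler characteristic is 6 − 15 + 10 = 1, which agrees with 1 − 0 + 0 = 1.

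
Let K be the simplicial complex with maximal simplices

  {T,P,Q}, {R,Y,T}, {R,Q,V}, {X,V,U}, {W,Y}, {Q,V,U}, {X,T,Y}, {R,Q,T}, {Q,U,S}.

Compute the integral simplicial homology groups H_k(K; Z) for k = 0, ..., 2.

H_0 ≅ Z,  H_1 ≅ Z,  H_2 = 0.

Fix the vertex order P < Q < R < S < T < U < V < W < X < Y and write every simplex with vertices in increasing order. Then dim K = 2 and the simplices of K are:

  0-simplices (10): P, Q, R, S, T, U, V, W, X, Y
  1-simplices (18): PQ, PT, QR, QS, QT, QU, QV, RT, RV, RY, SU, TX, TY, UV, UX, VX, WY, XY
  2-simplices (8): PQT, QRT, QRV, QSU, QUV, RTY, TXY, UVX

so the chain groups are C_0 ≅ Z^10, C_1 ≅ Z^18, C_2 ≅ Z^8.

Boundary ∂_1: C_1 → C_0 sends each edge [p,q] (with p < q) to q − p.
As a 10×18 matrix over Z this has rank 9, with invariant factors (1,1,1,1,1,1,1,1,1).

∂_2: C_2 → C_1 maps a triangle to the signed sum of its edges. For instance
  ∂UVX = VX − UX + UV,
  ∂QSU = SU − QU + QS.
This gives a 18×8 integer matrix of rank 8; reducing to Smith normal form yields diagonal entries (1,1,1,1,1,1,1,1).

Reading off H_k = ker ∂_k / im ∂_{k+1}:

  H_0: rank C_0 − rank ∂_1 = 10 − 9 = 1, and the invariant factors of ∂_1 are all 1, so H_0 = Z.
  H_1: rank ker ∂_1 − rank ∂_2 = (18 − 9) − 8 = 1, and the invariant factors of ∂_2 are all 1, so H_1 = Z.
  H_2: rank ker ∂_2 − rank ∂_3 = (8 − 8) − 0 = 0, and there is no ∂_3, so H_2 = 0.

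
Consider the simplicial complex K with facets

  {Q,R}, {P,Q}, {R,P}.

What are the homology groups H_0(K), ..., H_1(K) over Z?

Fix the vertex order P < Q < R and write every simplex with vertices in increasing order. Then dim K = 1 and the simplices of K are:

  0-simplices (3): P, Q, R
  1-simplices (3): PQ, PR, QR

giving chain groups C_0 ≅ Z^3, C_1 ≅ Z^3.

The boundary map ∂_1: C_1 → C_0 is given by ∂[p,q] = [q] − [p]. For instance
  ∂PR = R − P.
The 3×3 boundary matrix has rank 2 and Smith normal form diag(1,1).

Reading off H_k = ker ∂_k / im ∂_{k+1}:

  H_0: rank C_0 − rank ∂_1 = 3 − 2 = 1, and the invariant factors of ∂_1 are all 1, so H_0 = Z.
  H_1: rank ker ∂_1 − rank ∂_2 = (3 − 2) − 0 = 1, and there is no ∂_2, so H_1 = Z.

As a check, the Euler characteristic is 3 − 3 = 0, which agrees with 1 − 1 = 0.
(K is a triangulation of the circle S^1.)

H_0 ≅ Z,  H_1 ≅ Z.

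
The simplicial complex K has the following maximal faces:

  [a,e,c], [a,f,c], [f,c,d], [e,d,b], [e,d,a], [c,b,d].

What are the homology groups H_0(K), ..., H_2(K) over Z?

We work with the vertex ordering a < b < c < d < e < f. The simplices of K, each written with vertices in increasing order, are:

  0-simplices (6): a, b, c, d, e, f
  1-simplices (12): ac, ad, ae, af, bc, bd, be, cd, ce, cf, de, df
  2-simplices (6): ace, acf, ade, bcd, bde, cdf

giving chain groups C_0 ≅ Z^6, C_1 ≅ Z^12, C_2 ≅ Z^6.

∂_1: C_1 → C_0 sends each edge [p,q] (with p < q) to q − p. For instance
  ∂df = f − d.
As a 6×12 matrix over Z this has rank 5, with invariant factors (1,1,1,1,1).

The boundary map ∂_2: C_2 → C_1 sends each 2-simplex [p,q,r] to [q,r] − [p,r] + [p,q]. For instance
  ∂ace = ce − ae + ac,
  ∂cdf = df − cf + cd.
The resulting 12×6 matrix has rank 6, and its Smith normal form has invariant factors (1,1,1,1,1,1).

Computing H_k = (kernel of ∂_k) / (image of ∂_{k+1}):

  H_0: rank C_0 − rank ∂_1 = 6 − 5 = 1, and the invariant factors of ∂_1 are all 1, so H_0 = Z.
  H_1: rank ker ∂_1 − rank ∂_2 = (12 − 5) − 6 = 1, and the invariant factors of ∂_2 are all 1, so H_1 = Z.
  H_2: rank ker ∂_2 − rank ∂_3 = (6 − 6) − 0 = 0, and there is no ∂_3, so H_2 = 0.

As a check, the Euler characteristic is 6 − 12 + 6 = 0, which agrees with 1 − 1 + 0 = 0.

H_0 = Z,  H_1 = Z,  H_2 = 0.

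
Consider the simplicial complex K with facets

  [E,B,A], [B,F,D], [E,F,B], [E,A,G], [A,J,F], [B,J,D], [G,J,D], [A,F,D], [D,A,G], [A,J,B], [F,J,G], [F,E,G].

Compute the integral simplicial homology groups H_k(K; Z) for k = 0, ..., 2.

H_0 = Z,  H_1 = Z/2,  H_2 = 0.

Take the total order A < B < D < E < F < G < J on the vertex set. Then K (dimension 2) consists of the simplices:

  0-simplices (7): A, B, D, E, F, G, J
  1-simplices (18): AB, AD, AE, AF, AG, AJ, BD, BE, BF, BJ, DF, DG, DJ, EF, EG, FG, FJ, GJ
  2-simplices (12): ABE, ABJ, ADF, ADG, AEG, AFJ, BDF, BDJ, BEF, DGJ, EFG, FGJ

giving chain groups C_0 ≅ Z^7, C_1 ≅ Z^18, C_2 ≅ Z^12.

The boundary map ∂_1: C_1 → C_0 maps an edge to its endpoints' difference, ∂[p,q] = q − p.
As a 7×18 matrix over Z this has rank 6, with invariant factors (1,1,1,1,1,1).

The boundary map ∂_2: C_2 → C_1 maps a triangle to the signed sum of its edges. For instance
  ∂ABE = BE − AE + AB,
  ∂EFG = FG − EG + EF.
As a 18×12 matrix over Z this has rank 12, with invariant factors (1,1,1,1,1,1,1,1,1,1,1,2).

From H_k ≅ ker(∂_k) / im(∂_{k+1}) we obtain:

  H_0: rank C_0 − rank ∂_1 = 7 − 6 = 1, and the invariant factors of ∂_1 are all 1, so H_0 ≅ Z.
  H_1: rank ker ∂_1 − rank ∂_2 = (18 − 6) − 12 = 0, and ∂_2 has invariant factor 2 > 1, so H_1 ≅ Z/2.
  H_2: rank ker ∂_2 − rank ∂_3 = (12 − 12) − 0 = 0, and there is no ∂_3, so H_2 ≅ 0.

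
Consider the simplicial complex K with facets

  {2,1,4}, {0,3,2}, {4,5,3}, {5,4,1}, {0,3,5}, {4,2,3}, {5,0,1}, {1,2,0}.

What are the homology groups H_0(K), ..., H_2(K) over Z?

H_0 = Z,  H_1 = 0,  H_2 = Z.

K has 6 vertices, 12 edges, 8 triangles.
rank ∂_0 = 0, rank ∂_1 = 5 ⇒ b_0 = 6 − 0 − 5 = 1; all invariant factors of ∂_1 are 1 so no torsion. So H_0 = Z.
rank ∂_1 = 5, rank ∂_2 = 7 ⇒ b_1 = 12 − 5 − 7 = 0; all invariant factors of ∂_2 are 1 so no torsion. So H_1 = 0.
rank ∂_2 = 7, rank ∂_3 = 0 ⇒ b_2 = 8 − 7 − 0 = 1. So H_2 = Z.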